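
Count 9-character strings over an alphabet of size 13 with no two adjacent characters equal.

First character: 13 choices. Each subsequent: 12 choices (must differ from the previous one).
Total: 13 x 12^8.

Final answer: 13 x 12^{8} = 5589762048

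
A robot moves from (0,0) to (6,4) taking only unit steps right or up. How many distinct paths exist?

Each path has 6 right steps and 4 up steps in some order (10 steps total).
Choose which 4 of the 10 steps are up: C(10,4).

Final answer: C(10,4) = 210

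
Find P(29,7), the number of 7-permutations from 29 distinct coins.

P(29,7) = 29!/(29-7)! = 29!/22!.

Final answer: P(29,7) = 7866331200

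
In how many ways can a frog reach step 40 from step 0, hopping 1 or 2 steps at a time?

Let f(n) be the number of climbs. Removing the last move (1 or 2 steps) gives f(n) = f(n-1) + f(n-2); base cases f(1)=1, f(2)=2.
Building up term by term: f(1)=1, f(2)=2, f(3)=3, f(4)=5, f(5)=8, f(6)=13, f(7)=21, f(8)=34, f(9)=55, f(10)=89, f(11)=144, f(12)=233, f(13)=377, f(14)=610, f(15)=987, f(16)=1597, f(17)=2584, f(18)=4181, f(19)=6765, f(20)=10946, f(21)=17711, f(22)=28657, f(23)=46368, f(24)=75025, f(25)=121393, f(26)=196418, f(27)=317811, f(28)=514229, f(29)=832040, f(30)=1346269, f(31)=2178309, f(32)=3524578, f(33)=5702887, f(34)=9227465, f(35)=14930352, f(36)=24157817, f(37)=39088169, f(38)=63245986, f(39)=102334155, f(40)=165580141.

Final answer: 165580141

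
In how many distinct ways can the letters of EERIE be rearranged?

Letters (E:3, I:1, R:1). Total letters: 5.
Permutations = 5!/(3!).

Final answer: 20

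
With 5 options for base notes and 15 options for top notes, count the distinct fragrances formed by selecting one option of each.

By the multiplication principle: 5 x 15.

Final answer: 75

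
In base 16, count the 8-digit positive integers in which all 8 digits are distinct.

First digit: 15 (nonzero). Second: 15 (not first). Third: 14, etc.
Total: 15 x 15 x 14 x 13 x 12 x 11 x 10 x 9.

Final answer: 486486000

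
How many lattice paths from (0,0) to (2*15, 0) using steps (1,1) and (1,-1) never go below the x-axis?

Total monotonic paths to (15,15): C(30,15) = 155117520.
Paths that cross above y=x (reflection bijection): C(30,16) = 145422675.
Valid Dyck paths: 155117520 - 145422675.
(These counts are the Catalan numbers.)

Final answer: C_{15} = 9694845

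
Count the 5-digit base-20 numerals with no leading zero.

These are the integers in [20^4, 20^5), so the count is 20^5 - 20^4 = 19 x 20^4.

Final answer: 3040000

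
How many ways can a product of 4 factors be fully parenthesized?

This is a standard Catalan-number count: the answer is C_n. Here n = 4 - 1 = 3.
C_n = C(2n,n) - C(2n,n+1), so C_{3} = C(6,3) - C(6,4) = 20 - 15.

Final answer: C_{3} = 5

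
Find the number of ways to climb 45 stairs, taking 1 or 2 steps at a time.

Let f(n) be the number of climbs. Removing the last move (1 or 2 steps) gives f(n) = f(n-1) + f(n-2); base cases f(1)=1, f(2)=2.
Computing successive values: f(1)=1, f(2)=2, f(3)=3, f(4)=5, f(5)=8, f(6)=13, f(7)=21, f(8)=34, f(9)=55, f(10)=89, f(11)=144, f(12)=233, f(13)=377, f(14)=610, f(15)=987, f(16)=1597, f(17)=2584, f(18)=4181, f(19)=6765, f(20)=10946, f(21)=17711, f(22)=28657, f(23)=46368, f(24)=75025, f(25)=121393, f(26)=196418, f(27)=317811, f(28)=514229, f(29)=832040, f(30)=1346269, f(31)=2178309, f(32)=3524578, f(33)=5702887, f(34)=9227465, f(35)=14930352, f(36)=24157817, f(37)=39088169, f(38)=63245986, f(39)=102334155, f(40)=165580141, f(41)=267914296, f(42)=433494437, f(43)=701408733, f(44)=1134903170, f(45)=1836311903.

Final answer: 1836311903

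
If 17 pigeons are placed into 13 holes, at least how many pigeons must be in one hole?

By the pigeonhole principle: ceiling(17/13).

Final answer: 2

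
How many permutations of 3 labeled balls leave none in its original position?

D(n) = (n-1)(D(n-1) + D(n-2)), D(0)=1, D(1)=0.
D(2) = 1 x (0 + 1) = 1
D(3) = 2 x (D(2) + D(1)) = 2 x (1 + 0)

Final answer: D(3) = 2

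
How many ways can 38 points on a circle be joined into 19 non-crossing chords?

This is counted by the nth Catalan number C_n. Here n = 38/2 = 19.
C_n = C(2n,n) - C(2n,n+1), so C_{19} = C(38,19) - C(38,20) = 35345263800 - 33578000610.

Final answer: C_{19} = 1767263190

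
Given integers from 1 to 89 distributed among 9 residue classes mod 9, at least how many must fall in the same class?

By pigeonhole with 89 objects and 9 categories: ceiling(89/9).

Final answer: 10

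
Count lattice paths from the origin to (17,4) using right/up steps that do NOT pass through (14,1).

Total paths to (17,4): C(21,4) = 5985.
Paths through (14,1): C(15,1) x C(6,3) = 300.
Avoiding (14,1): 5985 - 300.

Final answer: 5685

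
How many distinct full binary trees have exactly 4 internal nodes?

This is counted by the nth Catalan number C_n. Here n = 4.
C_n = (2n)!/(n!(n+1)!), so C_{4} = 8!/(4! x 5!) = C(8,4)/5 = 70/5.

Final answer: C_{4} = 14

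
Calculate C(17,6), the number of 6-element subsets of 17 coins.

C(17,6) = 17!/(6! x (17-6)!).

Final answer: C(17,6) = 12376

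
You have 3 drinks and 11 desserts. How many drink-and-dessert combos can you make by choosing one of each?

By the multiplication principle: 3 x 11.

Final answer: 33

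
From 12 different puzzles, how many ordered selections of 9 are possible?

P(12,9) = 12!/(12-9)! = 12!/3!.

Final answer: P(12,9) = 79833600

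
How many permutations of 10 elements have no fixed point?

D(n) = (n-1)(D(n-1) + D(n-2)), D(0)=1, D(1)=0.
D(2) = 1 x (0 + 1) = 1
D(3) = 2 x (1 + 0) = 2
D(4) = 3 x (2 + 1) = 9
D(5) = 4 x (9 + 2) = 44
D(6) = 5 x (44 + 9) = 265
D(7) = 6 x (265 + 44) = 1854
D(8) = 7 x (1854 + 265) = 14833
D(9) = 8 x (14833 + 1854) = 133496
D(10) = 9 x (D(9) + D(8)) = 9 x (133496 + 14833)

Final answer: D(10) = 1334961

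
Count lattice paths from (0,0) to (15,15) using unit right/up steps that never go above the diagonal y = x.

Total monotonic paths to (15,15): C(30,15) = 155117520.
A path is bad iff it touches y = x + 1; reflecting its initial segment maps bad paths bijectively onto all paths to (14,16), of which there are C(30,16) = 145422675.
Valid Dyck paths: 155117520 - 145422675.
(These counts are the Catalan numbers.)

Final answer: C_{15} = 9694845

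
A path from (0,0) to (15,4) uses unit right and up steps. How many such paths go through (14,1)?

Paths (0,0)->(14,1): C(15,1) = 15.
Paths (14,1)->(15,4): C(4,3) = 4.
By multiplication principle: 15 x 4.

Final answer: 60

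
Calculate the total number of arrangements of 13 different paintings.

The number of ways to arrange 13 distinct objects is 13!.

Final answer: 13! = 6227020800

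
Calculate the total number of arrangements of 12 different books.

The number of ways to arrange 12 distinct objects is 12!.

Final answer: 12! = 479001600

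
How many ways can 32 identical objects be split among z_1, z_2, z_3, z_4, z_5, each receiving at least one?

Substitute z'_i = z_i - 1 (so z'_i >= 0). Then sum z'_i = 32 - 5 = 27.
Stars and bars: C(27+5-1, 5-1) = C(31,4).

Final answer: C(31,4) = 31465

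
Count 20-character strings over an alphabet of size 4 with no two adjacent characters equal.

Let g(n) count such strings. g(1) = 4, and each valid string of length n-1 extends in 3 ways (any symbol but the last), so g(n) = 3 g(n-1).
Total: g(20) = 4 x 3^19.

Final answer: 4 x 3^{19} = 4649045868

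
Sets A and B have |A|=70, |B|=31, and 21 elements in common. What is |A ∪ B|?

|A union B| = |A| + |B| - |A intersect B| = 70 + 31 - 21.

Final answer: 80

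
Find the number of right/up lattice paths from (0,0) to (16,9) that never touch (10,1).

Total paths to (16,9): C(25,9) = 2042975.
Paths through (10,1): C(11,1) x C(14,8) = 33033.
Avoiding (10,1): 2042975 - 33033.

Final answer: 2009942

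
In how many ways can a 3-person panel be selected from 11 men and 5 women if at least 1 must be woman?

Sum over valid woman counts:
C(5,1)C(11,2) = 275
C(5,2)C(11,1) = 110
C(5,3)C(11,0) = 10
Total: 275 + 110 + 10.

Final answer: 395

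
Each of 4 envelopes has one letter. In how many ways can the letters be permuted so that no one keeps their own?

Derangements satisfy D(n) = (n-1)(D(n-1) + D(n-2)), starting from D(0)=1, D(1)=0.
D(2) = 1 x (0 + 1) = 1
D(3) = 2 x (1 + 0) = 2
D(4) = 3 x (D(3) + D(2)) = 3 x (2 + 1)

Final answer: D(4) = 9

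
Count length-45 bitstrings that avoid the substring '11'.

Classify by the final bit: ...0 gives a(n-1) strings, ...01 gives a(n-2) strings. Thus a(n) = a(n-1) + a(n-2) with a(1)=2, a(2)=3.
Building up term by term: a(1)=2, a(2)=3, a(3)=5, a(4)=8, a(5)=13, a(6)=21, a(7)=34, a(8)=55, a(9)=89, a(10)=144, a(11)=233, a(12)=377, a(13)=610, a(14)=987, a(15)=1597, a(16)=2584, a(17)=4181, a(18)=6765, a(19)=10946, a(20)=17711, a(21)=28657, a(22)=46368, a(23)=75025, a(24)=121393, a(25)=196418, a(26)=317811, a(27)=514229, a(28)=832040, a(29)=1346269, a(30)=2178309, a(31)=3524578, a(32)=5702887, a(33)=9227465, a(34)=14930352, a(35)=24157817, a(36)=39088169, a(37)=63245986, a(38)=102334155, a(39)=165580141, a(40)=267914296, a(41)=433494437, a(42)=701408733, a(43)=1134903170, a(44)=1836311903, a(45)=2971215073.

Final answer: 2971215073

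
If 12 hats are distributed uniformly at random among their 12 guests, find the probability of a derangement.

Use the recurrence D(n) = (n-1)(D(n-1) + D(n-2)) with D(0)=1, D(1)=0.
Building up: D(2)=1, D(3)=2, D(4)=9, D(5)=44, D(6)=265, D(7)=1854, D(8)=14833, D(9)=133496, D(10)=1334961, D(11)=14684570, D(12)=176214841.
Total arrangements: 12! = 479001600.
Probability = D(12)/12! = 16019531/43545600.

Final answer: D(12)/12! = 176214841/479001600 = 0.367879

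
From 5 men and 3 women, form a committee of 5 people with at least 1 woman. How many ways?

Sum over valid woman counts:
C(3,1)C(5,4) = 15
C(3,2)C(5,3) = 30
C(3,3)C(5,2) = 10
Total: 15 + 30 + 10.

Final answer: 55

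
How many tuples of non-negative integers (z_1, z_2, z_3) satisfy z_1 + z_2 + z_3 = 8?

Stars and bars with 8 stars and 2 bars:
C(8+3-1, 3-1) = C(10,2).

Final answer: C(10,2) = 45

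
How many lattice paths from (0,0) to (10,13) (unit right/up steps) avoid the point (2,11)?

Total paths to (10,13): C(23,13) = 1144066.
Paths through (2,11): C(13,11) x C(10,2) = 3510.
Avoiding (2,11): 1144066 - 3510.

Final answer: 1140556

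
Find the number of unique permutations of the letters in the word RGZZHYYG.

Letters (G:2, H:1, R:1, Y:2, Z:2). Total letters: 8.
Permutations = 8!/(2! x 2! x 2!).

Final answer: 5040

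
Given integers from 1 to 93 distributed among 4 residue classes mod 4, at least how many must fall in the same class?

By pigeonhole with 93 objects and 4 categories: ceiling(93/4).

Final answer: 24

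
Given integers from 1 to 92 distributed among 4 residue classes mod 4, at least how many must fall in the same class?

By pigeonhole with 92 objects and 4 categories: ceiling(92/4).

Final answer: 23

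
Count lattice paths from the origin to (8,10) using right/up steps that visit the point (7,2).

Paths (0,0)->(7,2): C(9,2) = 36.
Paths (7,2)->(8,10): C(9,8) = 9.
By multiplication principle: 36 x 9.

Final answer: 324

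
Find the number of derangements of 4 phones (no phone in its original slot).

Derangements satisfy D(n) = (n-1)(D(n-1) + D(n-2)), starting from D(0)=1, D(1)=0.
D(2) = 1 x (0 + 1) = 1
D(3) = 2 x (1 + 0) = 2
D(4) = 3 x (D(3) + D(2)) = 3 x (2 + 1)

Final answer: D(4) = 9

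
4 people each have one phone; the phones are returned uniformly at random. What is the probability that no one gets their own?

Use the recurrence D(n) = (n-1)(D(n-1) + D(n-2)) with D(0)=1, D(1)=0.
Building up: D(2)=1, D(3)=2, D(4)=9.
Total arrangements: 4! = 24.
Probability = D(4)/4! = 3/8.

Final answer: D(4)/4! = 9/24 = 0.375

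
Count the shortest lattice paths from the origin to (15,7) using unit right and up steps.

Each path has 15 right steps and 7 up steps in some order (22 steps total).
Choose which 7 of the 22 steps are up: C(22,7).

Final answer: C(22,7) = 170544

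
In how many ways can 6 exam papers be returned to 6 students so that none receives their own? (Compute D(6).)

D(n) = (n-1)(D(n-1) + D(n-2)), D(0)=1, D(1)=0.
D(2) = 1 x (0 + 1) = 1
D(3) = 2 x (1 + 0) = 2
D(4) = 3 x (2 + 1) = 9
D(5) = 4 x (9 + 2) = 44
D(6) = 5 x (D(5) + D(4)) = 5 x (44 + 9)

Final answer: D(6) = 265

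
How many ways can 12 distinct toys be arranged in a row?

The number of ways to arrange 12 distinct objects is 12!.

Final answer: 12! = 479001600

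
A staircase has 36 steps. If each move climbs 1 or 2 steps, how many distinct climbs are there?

Let f(n) be the number of climbs. Removing the last move (1 or 2 steps) gives f(n) = f(n-1) + f(n-2); base cases f(1)=1, f(2)=2.
Computing successive values: f(1)=1, f(2)=2, f(3)=3, f(4)=5, f(5)=8, f(6)=13, f(7)=21, f(8)=34, f(9)=55, f(10)=89, f(11)=144, f(12)=233, f(13)=377, f(14)=610, f(15)=987, f(16)=1597, f(17)=2584, f(18)=4181, f(19)=6765, f(20)=10946, f(21)=17711, f(22)=28657, f(23)=46368, f(24)=75025, f(25)=121393, f(26)=196418, f(27)=317811, f(28)=514229, f(29)=832040, f(30)=1346269, f(31)=2178309, f(32)=3524578, f(33)=5702887, f(34)=9227465, f(35)=14930352, f(36)=24157817.

Final answer: 24157817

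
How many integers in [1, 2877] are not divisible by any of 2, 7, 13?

|div by 2|=1438, |div by 7|=411, |div by 13|=221.
|div by 2&7|=205, |div by 2&13|=110, |div by 7&13|=31, |div by all|=15.
By inclusion-exclusion, divisible by at least one: 1438+411+221-205-110-31+15 = 1739.
Not divisible by any: 2877 - 1739.

Final answer: 1138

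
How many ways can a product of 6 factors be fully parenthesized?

This is a standard Catalan-number count: the answer is C_n. Here n = 6 - 1 = 5.
C_n = (2n)!/(n!(n+1)!), so C_{5} = 10!/(5! x 6!) = C(10,5)/6 = 252/6.

Final answer: C_{5} = 42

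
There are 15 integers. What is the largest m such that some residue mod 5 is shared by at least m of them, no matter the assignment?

There are 5 possible values for residue mod 5. With 15 integers and 5 categories, by pigeonhole: ceiling(15/5).

Final answer: 3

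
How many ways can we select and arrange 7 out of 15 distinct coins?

P(15,7) = 15!/(15-7)! = 15!/8!.

Final answer: P(15,7) = 32432400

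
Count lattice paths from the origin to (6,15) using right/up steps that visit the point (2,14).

Paths (0,0)->(2,14): C(16,14) = 120.
Paths (2,14)->(6,15): C(5,1) = 5.
By multiplication principle: 120 x 5.

Final answer: 600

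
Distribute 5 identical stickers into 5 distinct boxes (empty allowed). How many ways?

Stars and bars: C(n+k-1, k-1) = C(9,4).

Final answer: C(9,4) = 126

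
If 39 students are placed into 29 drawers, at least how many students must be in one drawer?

By the pigeonhole principle: ceiling(39/29).

Final answer: 2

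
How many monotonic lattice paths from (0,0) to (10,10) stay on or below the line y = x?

Total monotonic paths to (10,10): C(20,10) = 184756.
By the reflection principle, paths that go above the diagonal number C(20,11) = 167960.
Valid Dyck paths: 184756 - 167960.
(Equivalently, C_{10} = C(20,10)/11 = 184756/11.)

Final answer: C_{10} = 16796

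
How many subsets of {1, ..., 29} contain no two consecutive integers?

Condition on whether n belongs to the subset: if not, any valid subset of {1, ..., n-1} works (a(n-1)); if so, n-1 is excluded and the rest is a valid subset of {1, ..., n-2} (a(n-2)). Hence a(n) = a(n-1) + a(n-2), a(1)=2, a(2)=3.
Iterating the recurrence: a(1)=2, a(2)=3, a(3)=5, a(4)=8, a(5)=13, a(6)=21, a(7)=34, a(8)=55, a(9)=89, a(10)=144, a(11)=233, a(12)=377, a(13)=610, a(14)=987, a(15)=1597, a(16)=2584, a(17)=4181, a(18)=6765, a(19)=10946, a(20)=17711, a(21)=28657, a(22)=46368, a(23)=75025, a(24)=121393, a(25)=196418, a(26)=317811, a(27)=514229, a(28)=832040, a(29)=1346269.

Final answer: 1346269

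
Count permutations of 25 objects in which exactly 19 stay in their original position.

Choose which 19 elements are fixed: C(25,19) = 177100.
Derange the remaining 6 using D(j) = (j-1)(D(j-1) + D(j-2)), D(0)=1, D(1)=0: D(2)=1, D(3)=2, D(4)=9, D(5)=44, D(6)=265.
Total: 177100 x 265.

Final answer: C(25,19) D(6) = 46931500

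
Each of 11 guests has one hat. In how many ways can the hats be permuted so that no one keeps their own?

Use the recurrence D(n) = (n-1)(D(n-1) + D(n-2)) with D(0)=1, D(1)=0.
D(2) = 1 x (0 + 1) = 1
D(3) = 2 x (1 + 0) = 2
D(4) = 3 x (2 + 1) = 9
D(5) = 4 x (9 + 2) = 44
D(6) = 5 x (44 + 9) = 265
D(7) = 6 x (265 + 44) = 1854
D(8) = 7 x (1854 + 265) = 14833
D(9) = 8 x (14833 + 1854) = 133496
D(10) = 9 x (133496 + 14833) = 1334961
D(11) = 10 x (D(10) + D(9)) = 10 x (1334961 + 133496)

Final answer: D(11) = 14684570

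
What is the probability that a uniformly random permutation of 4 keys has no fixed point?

D(n) = (n-1)(D(n-1) + D(n-2)), D(0)=1, D(1)=0.
Building up: D(2)=1, D(3)=2, D(4)=9.
Total arrangements: 4! = 24.
Probability = D(4)/4! = 3/8.

Final answer: D(4)/4! = 9/24 = 0.375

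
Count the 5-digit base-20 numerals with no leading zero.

In base 20, the leading digit has 19 choices (1..19); each of the remaining 4 digits has 20 choices.
Total: 19 x 20^4.

Final answer: 3040000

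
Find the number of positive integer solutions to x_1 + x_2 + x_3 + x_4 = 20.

Substitute x'_i = x_i - 1 (so x'_i >= 0). Then sum x'_i = 20 - 4 = 16.
Stars and bars: C(16+4-1, 4-1) = C(19,3).

Final answer: C(19,3) = 969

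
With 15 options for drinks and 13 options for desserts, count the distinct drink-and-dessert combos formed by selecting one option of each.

By the multiplication principle: 15 x 13.

Final answer: 195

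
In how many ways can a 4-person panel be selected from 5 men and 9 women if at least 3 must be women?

Sum over valid woman counts:
C(9,3)C(5,1) = 420
C(9,4)C(5,0) = 126
Total: 420 + 126.

Final answer: 546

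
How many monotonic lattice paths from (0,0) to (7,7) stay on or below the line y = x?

Total monotonic paths to (7,7): C(14,7) = 3432.
A path is bad iff it touches y = x + 1; reflecting its initial segment maps bad paths bijectively onto all paths to (6,8), of which there are C(14,8) = 3003.
Valid Dyck paths: 3432 - 3003.
(Check: C(14,7) - C(14,8) = C(14,7)/8, the Catalan number C_{7}.)

Final answer: C_{7} = 429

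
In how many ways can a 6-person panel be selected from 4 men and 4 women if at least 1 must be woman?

Sum over valid woman counts:
C(4,2)C(4,4) = 6
C(4,3)C(4,3) = 16
C(4,4)C(4,2) = 6
Total: 6 + 16 + 6.

Final answer: 28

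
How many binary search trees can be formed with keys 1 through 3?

This is counted by the nth Catalan number C_n. Here n = 3.
C_n = C(2n,n)/(n+1), so C_{3} = C(6,3)/4 = 20/4.

Final answer: C_{3} = 5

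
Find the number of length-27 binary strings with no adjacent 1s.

Let a(n) count valid strings. If the last bit is 0 the prefix is any valid string of length n-1; if it is 1 the string must end in 01 with a valid prefix of length n-2. So a(n) = a(n-1) + a(n-2), a(1)=2, a(2)=3.
Computing successive values: a(1)=2, a(2)=3, a(3)=5, a(4)=8, a(5)=13, a(6)=21, a(7)=34, a(8)=55, a(9)=89, a(10)=144, a(11)=233, a(12)=377, a(13)=610, a(14)=987, a(15)=1597, a(16)=2584, a(17)=4181, a(18)=6765, a(19)=10946, a(20)=17711, a(21)=28657, a(22)=46368, a(23)=75025, a(24)=121393, a(25)=196418, a(26)=317811, a(27)=514229.

Final answer: 514229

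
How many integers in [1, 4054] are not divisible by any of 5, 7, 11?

|div by 5|=810, |div by 7|=579, |div by 11|=368.
|div by 5&7|=115, |div by 5&11|=73, |div by 7&11|=52, |div by all|=10.
By inclusion-exclusion, divisible by at least one: 810+579+368-115-73-52+10 = 1527.
Not divisible by any: 4054 - 1527.

Final answer: 2527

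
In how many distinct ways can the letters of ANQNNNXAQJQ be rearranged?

Letters (A:2, J:1, N:4, Q:3, X:1). Total letters: 11.
Permutations = 11!/(4! x 3! x 2!).

Final answer: 138600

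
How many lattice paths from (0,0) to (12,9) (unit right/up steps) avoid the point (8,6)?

Total paths to (12,9): C(21,9) = 293930.
Paths through (8,6): C(14,6) x C(7,3) = 105105.
Avoiding (8,6): 293930 - 105105.

Final answer: 188825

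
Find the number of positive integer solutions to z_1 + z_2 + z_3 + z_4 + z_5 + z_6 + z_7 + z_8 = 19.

Substitute z'_i = z_i - 1 (so z'_i >= 0). Then sum z'_i = 19 - 8 = 11.
Stars and bars: C(11+8-1, 8-1) = C(18,7).

Final answer: C(18,7) = 31824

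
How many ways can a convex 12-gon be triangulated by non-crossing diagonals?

This is counted by the nth Catalan number C_n. Here n = 12 - 2 = 10.
C_n = C(2n,n) - C(2n,n+1), so C_{10} = C(20,10) - C(20,11) = 184756 - 167960.

Final answer: C_{10} = 16796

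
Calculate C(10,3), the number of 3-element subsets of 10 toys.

C(10,3) = 10!/(3! x 7!).

Final answer: \binom{10}{3} = 120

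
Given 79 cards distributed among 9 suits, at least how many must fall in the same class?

By pigeonhole with 79 objects and 9 categories: ceiling(79/9).

Final answer: 9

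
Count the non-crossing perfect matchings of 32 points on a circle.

This is counted by the nth Catalan number C_n. Here n = 32/2 = 16.
C_n = C(2n,n)/(n+1), so C_{16} = C(32,16)/17 = 601080390/17.

Final answer: C_{16} = 35357670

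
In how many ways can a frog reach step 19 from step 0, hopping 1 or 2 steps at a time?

Let f(n) count the ways. The last step is size 1 or 2, so f(n) = f(n-1) + f(n-2) with f(1)=1, f(2)=2.
Building up term by term: f(1)=1, f(2)=2, f(3)=3, f(4)=5, f(5)=8, f(6)=13, f(7)=21, f(8)=34, f(9)=55, f(10)=89, f(11)=144, f(12)=233, f(13)=377, f(14)=610, f(15)=987, f(16)=1597, f(17)=2584, f(18)=4181, f(19)=6765.

Final answer: 6765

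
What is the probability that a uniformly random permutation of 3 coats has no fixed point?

Use the recurrence D(n) = (n-1)(D(n-1) + D(n-2)) with D(0)=1, D(1)=0.
Building up: D(2)=1, D(3)=2.
Total arrangements: 3! = 6.
Probability = D(3)/3! = 1/3.

Final answer: D(3)/3! = 2/6 = 0.333333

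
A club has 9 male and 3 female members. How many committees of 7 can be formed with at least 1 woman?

Sum over valid woman counts:
C(3,1)C(9,6) = 252
C(3,2)C(9,5) = 378
C(3,3)C(9,4) = 126
Total: 252 + 378 + 126.

Final answer: 756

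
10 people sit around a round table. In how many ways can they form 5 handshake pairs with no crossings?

This is counted by the nth Catalan number C_n. Here n = 10/2 = 5.
C_n = C(2n,n)/(n+1), so C_{5} = C(10,5)/6 = 252/6.

Final answer: C_{5} = 42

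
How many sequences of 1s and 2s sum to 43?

Let f(n) count the ways. The last step is size 1 or 2, so f(n) = f(n-1) + f(n-2) with f(1)=1, f(2)=2.
Computing successive values: f(1)=1, f(2)=2, f(3)=3, f(4)=5, f(5)=8, f(6)=13, f(7)=21, f(8)=34, f(9)=55, f(10)=89, f(11)=144, f(12)=233, f(13)=377, f(14)=610, f(15)=987, f(16)=1597, f(17)=2584, f(18)=4181, f(19)=6765, f(20)=10946, f(21)=17711, f(22)=28657, f(23)=46368, f(24)=75025, f(25)=121393, f(26)=196418, f(27)=317811, f(28)=514229, f(29)=832040, f(30)=1346269, f(31)=2178309, f(32)=3524578, f(33)=5702887, f(34)=9227465, f(35)=14930352, f(36)=24157817, f(37)=39088169, f(38)=63245986, f(39)=102334155, f(40)=165580141, f(41)=267914296, f(42)=433494437, f(43)=701408733.

Final answer: 701408733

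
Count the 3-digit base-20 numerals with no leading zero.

Leading digit: 19 options (nonzero). Other 2 digit(s): 20 options each.
Total: 19 x 20^2.

Final answer: 7600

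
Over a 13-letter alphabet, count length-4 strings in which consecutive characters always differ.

First character: 13 choices. Each subsequent: 12 choices (must differ from the previous one).
Total: 13 x 12^3.

Final answer: 13 x 12^{3} = 22464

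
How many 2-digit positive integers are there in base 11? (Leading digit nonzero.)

In base 11, the leading digit has 10 choices (1..10); each of the remaining 1 digits has 11 choices.
Total: 10 x 11^1.

Final answer: 110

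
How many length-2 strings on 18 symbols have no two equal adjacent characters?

Let g(n) count such strings. g(1) = 18, and each valid string of length n-1 extends in 17 ways (any symbol but the last), so g(n) = 17 g(n-1).
Total: g(2) = 18 x 17^1.

Final answer: 18 x 17^{1} = 306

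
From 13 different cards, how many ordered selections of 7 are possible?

P(13,7) = 13!/(13-7)! = 13!/6!.

Final answer: P(13,7) = 8648640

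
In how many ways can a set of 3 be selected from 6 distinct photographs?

C(6,3) = 6!/(3! x (6-3)!).

Final answer: C(6,3) = 20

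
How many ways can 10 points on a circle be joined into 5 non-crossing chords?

This is a standard Catalan-number count: the answer is C_n. Here n = 10/2 = 5.
C_n = (2n)!/(n!(n+1)!), so C_{5} = 10!/(5! x 6!) = C(10,5)/6 = 252/6.

Final answer: C_{5} = 42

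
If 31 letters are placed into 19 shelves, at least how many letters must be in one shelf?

By the pigeonhole principle: ceiling(31/19).

Final answer: 2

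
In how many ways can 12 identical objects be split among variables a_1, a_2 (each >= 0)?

Stars and bars with 12 stars and 1 bars:
C(12+2-1, 2-1) = C(13,1).

Final answer: C(13,1) = 13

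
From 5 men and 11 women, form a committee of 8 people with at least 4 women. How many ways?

Sum over valid woman counts:
C(11,4)C(5,4) = 1650
C(11,5)C(5,3) = 4620
C(11,6)C(5,2) = 4620
C(11,7)C(5,1) = 1650
C(11,8)C(5,0) = 165
Total: 1650 + 4620 + 4620 + 1650 + 165.

Final answer: 12705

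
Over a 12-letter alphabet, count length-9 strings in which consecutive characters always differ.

First character: 12 choices. Each subsequent: 11 choices (must differ from the previous one).
Total: 12 x 11^8.

Final answer: 12 x 11^{8} = 2572306572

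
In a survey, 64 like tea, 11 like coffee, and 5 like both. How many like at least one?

|A union B| = |A| + |B| - |A intersect B| = 64 + 11 - 5.

Final answer: 70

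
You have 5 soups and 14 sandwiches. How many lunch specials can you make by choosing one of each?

By the multiplication principle: 5 x 14.

Final answer: 70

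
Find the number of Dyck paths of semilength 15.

Total monotonic paths to (15,15): C(30,15) = 155117520.
Reflecting each bad path at its first crossing gives a bijection with paths to (14,16): C(30,16) = 145422675.
Valid Dyck paths: 155117520 - 145422675.
(This is the Catalan number C_{15}.)

Final answer: C_{15} = 9694845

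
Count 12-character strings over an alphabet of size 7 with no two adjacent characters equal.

Let g(n) count such strings. g(1) = 7, and each valid string of length n-1 extends in 6 ways (any symbol but the last), so g(n) = 6 g(n-1).
Total: g(12) = 7 x 6^11.

Final answer: 7 x 6^{11} = 2539579392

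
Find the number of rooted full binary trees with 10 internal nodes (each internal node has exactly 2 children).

The structures are counted by the Catalan number C_n. Here n = 10.
C_n = C(2n,n)/(n+1), so C_{10} = C(20,10)/11 = 184756/11.

Final answer: C_{10} = 16796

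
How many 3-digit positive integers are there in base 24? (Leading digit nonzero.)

Leading digit: 23 options (nonzero). Other 2 digit(s): 24 options each.
Total: 23 x 24^2.

Final answer: 13248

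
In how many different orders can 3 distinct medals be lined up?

The number of ways to arrange 3 distinct objects is 3!.

Final answer: 3! = 6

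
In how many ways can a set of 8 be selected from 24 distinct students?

C(24,8) = 24!/(8! x 16!).

Final answer: \binom{24}{8} = 735471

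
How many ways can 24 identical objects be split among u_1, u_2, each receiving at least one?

Substitute u'_i = u_i - 1 (so u'_i >= 0). Then sum u'_i = 24 - 2 = 22.
Stars and bars: C(22+2-1, 2-1) = C(23,1).

Final answer: C(23,1) = 23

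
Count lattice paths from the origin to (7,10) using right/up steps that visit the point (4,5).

Paths (0,0)->(4,5): C(9,5) = 126.
Paths (4,5)->(7,10): C(8,5) = 56.
By multiplication principle: 126 x 56.

Final answer: 7056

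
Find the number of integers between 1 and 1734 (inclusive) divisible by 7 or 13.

Multiples of 7: 247. Multiples of 13: 133. Of both (lcm=91): 19.
By inclusion-exclusion: 247 + 133 - 19.

Final answer: 361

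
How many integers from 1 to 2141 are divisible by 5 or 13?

Multiples of 5: 428. Multiples of 13: 164. Of both (lcm=65): 32.
By inclusion-exclusion: 428 + 164 - 32.

Final answer: 560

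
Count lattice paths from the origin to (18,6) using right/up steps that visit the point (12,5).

Paths (0,0)->(12,5): C(17,5) = 6188.
Paths (12,5)->(18,6): C(7,1) = 7.
By multiplication principle: 6188 x 7.

Final answer: 43316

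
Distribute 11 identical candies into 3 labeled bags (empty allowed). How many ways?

Stars and bars: C(n+k-1, k-1) = C(13,2).

Final answer: C(13,2) = 78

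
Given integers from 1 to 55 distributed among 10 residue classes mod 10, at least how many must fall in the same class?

By pigeonhole with 55 objects and 10 categories: ceiling(55/10).

Final answer: 6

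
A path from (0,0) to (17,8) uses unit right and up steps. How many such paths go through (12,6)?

Paths (0,0)->(12,6): C(18,6) = 18564.
Paths (12,6)->(17,8): C(7,2) = 21.
By multiplication principle: 18564 x 21.

Final answer: 389844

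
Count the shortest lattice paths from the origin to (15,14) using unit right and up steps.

Each path has 15 right steps and 14 up steps in some order (29 steps total).
Choose which 14 of the 29 steps are up: C(29,14).

Final answer: C(29,14) = 77558760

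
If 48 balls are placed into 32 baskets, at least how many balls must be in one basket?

By the pigeonhole principle: ceiling(48/32).

Final answer: 2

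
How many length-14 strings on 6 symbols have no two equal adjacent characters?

Let g(n) count such strings. g(1) = 6, and each valid string of length n-1 extends in 5 ways (any symbol but the last), so g(n) = 5 g(n-1).
Total: g(14) = 6 x 5^13.

Final answer: 6 x 5^{13} = 7324218750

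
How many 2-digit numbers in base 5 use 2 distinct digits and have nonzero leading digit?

First digit: 4 (nonzero). Second: 4 (not first). Third: 3, etc.
Total: 4 x 4.

Final answer: 16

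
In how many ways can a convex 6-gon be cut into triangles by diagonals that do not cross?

The structures are counted by the Catalan number C_n. Here n = 6 - 2 = 4.
Using C_0 = 1 and C_(k+1) = C_k x 2(2k+1)/(k+2), build up term by term: C_1=1, C_2=2, C_3=5, C_4=14.

Final answer: C_{4} = 14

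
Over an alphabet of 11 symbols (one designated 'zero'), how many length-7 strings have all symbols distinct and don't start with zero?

First digit: 10 (nonzero). Second: 10 (not first). Third: 9, etc.
Total: 10 x 10 x 9 x 8 x 7 x 6 x 5.

Final answer: 1512000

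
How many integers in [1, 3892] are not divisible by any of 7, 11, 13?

|div by 7|=556, |div by 11|=353, |div by 13|=299.
|div by 7&11|=50, |div by 7&13|=42, |div by 11&13|=27, |div by all|=3.
By inclusion-exclusion, divisible by at least one: 556+353+299-50-42-27+3 = 1092.
Not divisible by any: 3892 - 1092.

Final answer: 2800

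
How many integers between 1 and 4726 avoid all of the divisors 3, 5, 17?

|div by 3|=1575, |div by 5|=945, |div by 17|=278.
|div by 3&5|=315, |div by 3&17|=92, |div by 5&17|=55, |div by all|=18.
By inclusion-exclusion, divisible by at least one: 1575+945+278-315-92-55+18 = 2354.
Not divisible by any: 4726 - 2354.

Final answer: 2372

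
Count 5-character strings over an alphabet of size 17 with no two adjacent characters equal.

Let g(n) count such strings. g(1) = 17, and each valid string of length n-1 extends in 16 ways (any symbol but the last), so g(n) = 16 g(n-1).
Total: g(5) = 17 x 16^4.

Final answer: 17 x 16^{4} = 1114112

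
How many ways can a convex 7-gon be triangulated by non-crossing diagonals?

The structures are counted by the Catalan number C_n. Here n = 7 - 2 = 5.
C_n = (2n)!/(n!(n+1)!), so C_{5} = 10!/(5! x 6!) = C(10,5)/6 = 252/6.

Final answer: C_{5} = 42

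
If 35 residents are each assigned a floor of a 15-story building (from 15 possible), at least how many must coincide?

There are 15 possible values for floor of a 15-story building. With 35 residents and 15 categories, by pigeonhole: ceiling(35/15).

Final answer: 3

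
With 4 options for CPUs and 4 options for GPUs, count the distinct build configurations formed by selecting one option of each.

By the multiplication principle: 4 x 4.

Final answer: 16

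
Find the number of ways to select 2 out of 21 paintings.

C(21,2) = 21!/(2! x (21-2)!).

Final answer: C(21,2) = 210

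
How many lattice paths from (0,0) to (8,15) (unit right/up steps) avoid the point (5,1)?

Total paths to (8,15): C(23,15) = 490314.
Paths through (5,1): C(6,1) x C(17,14) = 4080.
Avoiding (5,1): 490314 - 4080.

Final answer: 486234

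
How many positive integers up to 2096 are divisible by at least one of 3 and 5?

Multiples of 3: 698. Multiples of 5: 419. Of both (lcm=15): 139.
By inclusion-exclusion: 698 + 419 - 139.

Final answer: 978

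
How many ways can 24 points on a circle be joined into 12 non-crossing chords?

The structures are counted by the Catalan number C_n. Here n = 24/2 = 12.
Using C_0 = 1 and C_(k+1) = C_k x 2(2k+1)/(k+2), build up term by term: C_1=1, C_2=2, C_3=5, C_4=14, C_5=42, C_6=132, C_7=429, C_8=1430, C_9=4862, C_10=16796, C_11=58786, C_12=208012.

Final answer: C_{12} = 208012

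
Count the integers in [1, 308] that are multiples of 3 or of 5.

Multiples of 3: 102. Multiples of 5: 61. Of both (lcm=15): 20.
By inclusion-exclusion: 102 + 61 - 20.

Final answer: 143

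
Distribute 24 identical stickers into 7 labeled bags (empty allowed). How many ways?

Stars and bars: C(n+k-1, k-1) = C(30,6).

Final answer: C(30,6) = 593775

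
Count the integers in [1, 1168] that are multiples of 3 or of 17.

Multiples of 3: 389. Multiples of 17: 68. Of both (lcm=51): 22.
By inclusion-exclusion: 389 + 68 - 22.

Final answer: 435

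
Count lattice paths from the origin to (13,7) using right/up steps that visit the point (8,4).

Paths (0,0)->(8,4): C(12,4) = 495.
Paths (8,4)->(13,7): C(8,3) = 56.
By multiplication principle: 495 x 56.

Final answer: 27720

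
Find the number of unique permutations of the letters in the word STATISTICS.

Letters (A:1, C:1, I:2, S:3, T:3). Total letters: 10.
Permutations = 10!/(3! x 3! x 2!).

Final answer: 50400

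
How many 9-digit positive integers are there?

First digit: 9 choices (1-9). Each of the remaining 8 digits: 10 choices.
Total: 9 x 10^8.

Final answer: 900000000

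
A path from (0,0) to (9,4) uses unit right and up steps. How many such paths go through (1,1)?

Paths (0,0)->(1,1): C(2,1) = 2.
Paths (1,1)->(9,4): C(11,3) = 165.
By multiplication principle: 2 x 165.

Final answer: 330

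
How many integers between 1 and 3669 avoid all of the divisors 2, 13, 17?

|div by 2|=1834, |div by 13|=282, |div by 17|=215.
|div by 2&13|=141, |div by 2&17|=107, |div by 13&17|=16, |div by all|=8.
By inclusion-exclusion, divisible by at least one: 1834+282+215-141-107-16+8 = 2075.
Not divisible by any: 3669 - 2075.

Final answer: 1594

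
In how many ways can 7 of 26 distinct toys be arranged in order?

P(26,7) = 26!/(26-7)! = 26!/19!.

Final answer: P(26,7) = 3315312000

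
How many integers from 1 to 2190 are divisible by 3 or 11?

Multiples of 3: 730. Multiples of 11: 199. Of both (lcm=33): 66.
By inclusion-exclusion: 730 + 199 - 66.

Final answer: 863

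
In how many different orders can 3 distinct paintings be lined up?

The number of ways to arrange 3 distinct objects is 3!.

Final answer: 3! = 6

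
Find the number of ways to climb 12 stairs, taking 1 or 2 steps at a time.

Let f(n) count the ways. The last step is size 1 or 2, so f(n) = f(n-1) + f(n-2) with f(1)=1, f(2)=2.
Building up term by term: f(1)=1, f(2)=2, f(3)=3, f(4)=5, f(5)=8, f(6)=13, f(7)=21, f(8)=34, f(9)=55, f(10)=89, f(11)=144, f(12)=233.

Final answer: 233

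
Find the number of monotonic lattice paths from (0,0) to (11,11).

Each path has 11 right steps and 11 up steps in some order (22 steps total).
Choose which 11 of the 22 steps are up: C(22,11).

Final answer: C(22,11) = 705432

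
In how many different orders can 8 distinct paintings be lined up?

The number of ways to arrange 8 distinct objects is 8!.

Final answer: 8! = 40320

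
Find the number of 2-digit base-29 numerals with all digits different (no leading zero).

The leading digit has 28 choices (anything but zero); the next has 28 (anything but the first), then 27, and so on, one fewer each time.
Total: 28 x 28.

Final answer: 784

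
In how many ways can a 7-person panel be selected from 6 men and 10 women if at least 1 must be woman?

Sum over valid woman counts:
C(10,1)C(6,6) = 10
C(10,2)C(6,5) = 270
C(10,3)C(6,4) = 1800
C(10,4)C(6,3) = 4200
C(10,5)C(6,2) = 3780
C(10,6)C(6,1) = 1260
C(10,7)C(6,0) = 120
Total: 10 + 270 + 1800 + 4200 + 3780 + 1260 + 120.

Final answer: 11440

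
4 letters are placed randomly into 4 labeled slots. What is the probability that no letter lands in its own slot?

Use the recurrence D(n) = (n-1)(D(n-1) + D(n-2)) with D(0)=1, D(1)=0.
Building up: D(2)=1, D(3)=2, D(4)=9.
Total arrangements: 4! = 24.
Probability = D(4)/4! = 3/8.

Final answer: D(4)/4! = 9/24 = 0.375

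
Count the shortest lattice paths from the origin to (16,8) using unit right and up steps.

Each path has 16 right steps and 8 up steps in some order (24 steps total).
Choose which 8 of the 24 steps are up: C(24,8).

Final answer: C(24,8) = 735471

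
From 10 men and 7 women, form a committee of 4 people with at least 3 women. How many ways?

Sum over valid woman counts:
C(7,3)C(10,1) = 350
C(7,4)C(10,0) = 35
Total: 350 + 35.

Final answer: 385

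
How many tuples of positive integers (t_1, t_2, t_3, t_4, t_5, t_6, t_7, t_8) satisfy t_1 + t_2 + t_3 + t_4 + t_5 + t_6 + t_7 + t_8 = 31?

Substitute t'_i = t_i - 1 (so t'_i >= 0). Then sum t'_i = 31 - 8 = 23.
Stars and bars: C(23+8-1, 8-1) = C(30,7).

Final answer: C(30,7) = 2035800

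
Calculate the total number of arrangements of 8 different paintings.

The number of ways to arrange 8 distinct objects is 8!.

Final answer: 8! = 40320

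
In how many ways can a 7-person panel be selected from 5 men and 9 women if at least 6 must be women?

Sum over valid woman counts:
C(9,6)C(5,1) = 420
C(9,7)C(5,0) = 36
Total: 420 + 36.

Final answer: 456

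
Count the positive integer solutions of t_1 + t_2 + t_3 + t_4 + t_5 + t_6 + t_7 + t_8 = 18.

Substitute t'_i = t_i - 1 (so t'_i >= 0). Then sum t'_i = 18 - 8 = 10.
Stars and bars: C(10+8-1, 8-1) = C(17,7).

Final answer: C(17,7) = 19448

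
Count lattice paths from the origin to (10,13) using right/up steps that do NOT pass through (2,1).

Total paths to (10,13): C(23,13) = 1144066.
Paths through (2,1): C(3,1) x C(20,12) = 377910.
Avoiding (2,1): 1144066 - 377910.

Final answer: 766156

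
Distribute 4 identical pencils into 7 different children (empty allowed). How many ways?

Stars and bars: C(n+k-1, k-1) = C(10,6).

Final answer: C(10,6) = 210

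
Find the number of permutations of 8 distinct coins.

The number of ways to arrange 8 distinct objects is 8!.

Final answer: 8! = 40320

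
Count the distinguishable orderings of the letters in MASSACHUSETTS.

Letters (A:2, C:1, E:1, H:1, M:1, S:4, T:2, U:1). Total letters: 13.
Permutations = 13!/(4! x 2! x 2!).

Final answer: 64864800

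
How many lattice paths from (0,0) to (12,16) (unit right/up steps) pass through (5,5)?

Paths (0,0)->(5,5): C(10,5) = 252.
Paths (5,5)->(12,16): C(18,11) = 31824.
By multiplication principle: 252 x 31824.

Final answer: 8019648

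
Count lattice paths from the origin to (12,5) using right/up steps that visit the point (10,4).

Paths (0,0)->(10,4): C(14,4) = 1001.
Paths (10,4)->(12,5): C(3,1) = 3.
By multiplication principle: 1001 x 3.

Final answer: 3003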